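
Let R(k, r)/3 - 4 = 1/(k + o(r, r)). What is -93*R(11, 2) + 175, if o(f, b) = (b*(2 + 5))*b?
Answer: -12326/13 ≈ -948.15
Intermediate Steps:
o(f, b) = 7*b² (o(f, b) = (b*7)*b = (7*b)*b = 7*b²)
R(k, r) = 12 + 3/(k + 7*r²)
-93*R(11, 2) + 175 = -279*(1 + 4*11 + 28*2²)/(11 + 7*2²) + 175 = -279*(1 + 44 + 28*4)/(11 + 7*4) + 175 = -279*(1 + 44 + 112)/(11 + 28) + 175 = -279*157/39 + 175 = -93*157/13 + 175 = -14601/13 + 175 = -12326/13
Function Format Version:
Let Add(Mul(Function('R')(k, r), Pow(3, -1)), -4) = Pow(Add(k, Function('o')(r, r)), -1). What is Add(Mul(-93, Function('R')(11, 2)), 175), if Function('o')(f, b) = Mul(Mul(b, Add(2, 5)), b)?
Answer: Rational(-12326, 13) ≈ -948.15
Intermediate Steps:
Function('o')(f, b) = Mul(7, Pow(b, 2)) (Function('o')(f, b) = Mul(Mul(b, 7), b) = Mul(Mul(7, b), b) = Mul(7, Pow(b, 2)))
Function('R')(k, r) = Add(12, Mul(3, Pow(Add(k, Mul(7, Pow(r, 2))), -1)))
Add(Mul(-93, Function('R')(11, 2)), 175) = Add(Mul(-93, Mul(3, Pow(Add(11, Mul(7, Pow(2, 2))), -1), Add(1, Mul(4, 11), Mul(28, Pow(2, 2))))), 175) = Add(Mul(-93, Mul(3, Pow(Add(11, Mul(7, 4)), -1), Add(1, 44, Mul(28, 4)))), 175) = Add(Mul(-93, Mul(3, Pow(Add(11, 28), -1), Add(1, 44, 112))), 175) = Add(Mul(-93, Mul(3, Pow(39, -1), 157)), 175) = Add(Mul(-93, Mul(3, Rational(1, 39), 157)), 175) = Add(Mul(-93, Rational(157, 13)), 175) = Add(Rational(-14601, 13), 175) = Rational(-12326, 13)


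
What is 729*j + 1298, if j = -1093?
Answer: -795499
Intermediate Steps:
729*j + 1298 = 729*(-1093) + 1298 = -796797 + 1298 = -795499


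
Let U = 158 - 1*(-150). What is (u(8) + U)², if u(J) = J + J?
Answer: 104976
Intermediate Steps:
U = 308 (U = 158 + 150 = 308)
u(J) = 2*J
(u(8) + U)² = (2*8 + 308)² = (16 + 308)² = 324² = 104976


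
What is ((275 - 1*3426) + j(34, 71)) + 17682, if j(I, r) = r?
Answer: 14602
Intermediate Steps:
((275 - 1*3426) + j(34, 71)) + 17682 = ((275 - 1*3426) + 71) + 17682 = ((275 - 3426) + 71) + 17682 = (-3151 + 71) + 17682 = -3080 + 17682 = 14602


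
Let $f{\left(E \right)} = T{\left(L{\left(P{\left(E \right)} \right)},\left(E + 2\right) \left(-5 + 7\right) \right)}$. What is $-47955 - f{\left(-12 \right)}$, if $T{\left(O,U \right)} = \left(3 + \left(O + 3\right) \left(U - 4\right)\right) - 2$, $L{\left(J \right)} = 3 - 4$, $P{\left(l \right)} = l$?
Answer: $-47908$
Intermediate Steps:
$L{\left(J \right)} = -1$
$T{\left(O,U \right)} = 1 + \left(-4 + U\right) \left(3 + O\right)$ ($T{\left(O,U \right)} = \left(3 + \left(3 + O\right) \left(-4 + U\right)\right) - 2 = \left(3 + \left(-4 + U\right) \left(3 + O\right)\right) - 2 = 1 + \left(-4 + U\right) \left(3 + O\right)$)
$f{\left(E \right)} = 1 + 4 E$ ($f{\left(E \right)} = -11 - -4 + 3 \left(E + 2\right) \left(-5 + 7\right) - \left(E + 2\right) \left(-5 + 7\right) = -11 + 4 + 3 \left(2 + E\right) 2 - \left(2 + E\right) 2 = -11 + 4 + 3 \left(4 + 2 E\right) - \left(4 + 2 E\right) = -11 + 4 + \left(12 + 6 E\right) - \left(4 + 2 E\right) = 1 + 4 E$)
$-47955 - f{\left(-12 \right)} = -47955 - \left(1 + 4 \left(-12\right)\right) = -47955 - \left(1 - 48\right) = -47955 - -47 = -47955 + 47 = -47908$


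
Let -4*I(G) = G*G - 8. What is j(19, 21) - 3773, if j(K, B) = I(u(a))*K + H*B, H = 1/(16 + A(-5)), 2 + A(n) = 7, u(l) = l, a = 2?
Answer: -3753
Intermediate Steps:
A(n) = 5 (A(n) = -2 + 7 = 5)
I(G) = 2 - G**2/4 (I(G) = -(G*G - 8)/4 = -(G**2 - 8)/4 = -(-8 + G**2)/4 = 2 - G**2/4)
H = 1/21 (H = 1/(16 + 5) = 1/21 ≈ 0.047619)
j(K, B) = K + B/21 (j(K, B) = (2 - 1/4*2**2)*K + B/21 = (2 - 1/4*4)*K + B/21 = (2 - 1)*K + B/21 = 1*K + B/21 = K + B/21)
j(19, 21) - 3773 = (19 + (1/21)*21) - 3773 = (19 + 1) - 3773 = 20 - 3773 = -3753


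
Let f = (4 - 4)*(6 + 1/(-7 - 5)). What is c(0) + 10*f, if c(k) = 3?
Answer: 3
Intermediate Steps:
f = 0 (f = 0*(6 + 1/(-12)) = 0*(6 - 1/12) = 0*(71/12) = 0)
c(0) + 10*f = 3 + 10*0 = 3 + 0 = 3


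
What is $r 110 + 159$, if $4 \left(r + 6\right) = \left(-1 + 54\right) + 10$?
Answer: $\frac{2463}{2} \approx 1231.5$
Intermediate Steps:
$r = \frac{39}{4}$ ($r = -6 + \frac{\left(-1 + 54\right) + 10}{4} = -6 + \frac{53 + 10}{4} = -6 + \frac{1}{4} \cdot 63 = -6 + \frac{63}{4} = \frac{39}{4} \approx 9.75$)
$r 110 + 159 = \frac{39}{4} \cdot 110 + 159 = \frac{2145}{2} + 159 = \frac{2463}{2}$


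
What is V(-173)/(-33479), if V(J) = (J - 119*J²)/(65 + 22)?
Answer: 3561724/2912673 ≈ 1.2228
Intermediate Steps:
V(J) = -119*J²/87 + J/87 (V(J) = (J - 119*J²)/87 = (J - 119*J²)*(1/87) = -119*J²/87 + J/87)
V(-173)/(-33479) = ((1/87)*(-173)*(1 - 119*(-173)))/(-33479) = ((1/87)*(-173)*(1 + 20587))*(-1/33479) = ((1/87)*(-173)*20588)*(-1/33479) = -3561724/87*(-1/33479) = 3561724/2912673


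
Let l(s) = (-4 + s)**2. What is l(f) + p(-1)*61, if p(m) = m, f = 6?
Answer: -57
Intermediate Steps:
l(f) + p(-1)*61 = (-4 + 6)**2 - 1*61 = 2**2 - 61 = 4 - 61 = -57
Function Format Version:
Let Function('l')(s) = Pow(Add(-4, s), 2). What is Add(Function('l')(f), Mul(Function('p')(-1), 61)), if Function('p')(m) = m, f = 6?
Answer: -57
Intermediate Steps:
Add(Function('l')(f), Mul(Function('p')(-1), 61)) = Add(Pow(Add(-4, 6), 2), Mul(-1, 61)) = Add(Pow(2, 2), -61) = Add(4, -61) = -57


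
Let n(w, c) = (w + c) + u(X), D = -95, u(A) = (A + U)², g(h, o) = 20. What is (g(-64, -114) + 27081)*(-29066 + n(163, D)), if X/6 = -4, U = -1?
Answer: -768936673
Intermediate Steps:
X = -24 (X = 6*(-4) = -24)
u(A) = (-1 + A)² (u(A) = (A - 1)² = (-1 + A)²)
n(w, c) = 625 + c + w (n(w, c) = (w + c) + (-1 - 24)² = (c + w) + (-25)² = (c + w) + 625 = 625 + c + w)
(g(-64, -114) + 27081)*(-29066 + n(163, D)) = (20 + 27081)*(-29066 + (625 - 95 + 163)) = 27101*(-29066 + 693) = 27101*(-28373) = -768936673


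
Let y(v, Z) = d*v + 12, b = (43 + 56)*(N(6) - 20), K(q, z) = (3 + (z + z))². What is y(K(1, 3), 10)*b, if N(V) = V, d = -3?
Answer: 320166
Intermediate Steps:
K(q, z) = (3 + 2*z)²
b = -1386 (b = (43 + 56)*(6 - 20) = 99*(-14) = -1386)
y(v, Z) = 12 - 3*v (y(v, Z) = -3*v + 12 = 12 - 3*v)
y(K(1, 3), 10)*b = (12 - 3*(3 + 2*3)²)*(-1386) = (12 - 3*(3 + 6)²)*(-1386) = (12 - 3*9²)*(-1386) = (12 - 3*81)*(-1386) = (12 - 243)*(-1386) = -231*(-1386) = 320166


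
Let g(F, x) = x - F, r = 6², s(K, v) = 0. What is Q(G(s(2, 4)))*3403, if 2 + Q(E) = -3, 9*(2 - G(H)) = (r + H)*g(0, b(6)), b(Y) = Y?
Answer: -17015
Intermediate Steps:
r = 36
G(H) = -22 - 2*H/3 (G(H) = 2 - (36 + H)*(6 - 1*0)/9 = 2 - (36 + H)*(6 + 0)/9 = 2 - (36 + H)*6/9 = 2 - (216 + 6*H)/9 = 2 + (-24 - 2*H/3) = -22 - 2*H/3)
Q(E) = -5 (Q(E) = -2 - 3 = -5)
Q(G(s(2, 4)))*3403 = -5*3403 = -17015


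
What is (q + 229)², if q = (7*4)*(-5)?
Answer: 7921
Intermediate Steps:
q = -140 (q = 28*(-5) = -140)
(q + 229)² = (-140 + 229)² = 89² = 7921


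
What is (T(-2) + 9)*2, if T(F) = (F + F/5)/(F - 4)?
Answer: 94/5 ≈ 18.800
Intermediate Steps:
T(F) = 6*F/(5*(-4 + F)) (T(F) = (F + F*(⅕))/(-4 + F) = (F + F/5)/(-4 + F) = (6*F/5)/(-4 + F) = 6*F/(5*(-4 + F)))
(T(-2) + 9)*2 = ((6/5)*(-2)/(-4 - 2) + 9)*2 = ((6/5)*(-2)/(-6) + 9)*2 = ((6/5)*(-2)*(-⅙) + 9)*2 = (⅖ + 9)*2 = (47/5)*2 = 94/5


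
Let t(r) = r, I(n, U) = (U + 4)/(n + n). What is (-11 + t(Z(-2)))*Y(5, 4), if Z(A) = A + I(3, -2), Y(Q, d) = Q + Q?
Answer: -380/3 ≈ -126.67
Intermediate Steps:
Y(Q, d) = 2*Q
I(n, U) = (4 + U)/(2*n) (I(n, U) = (4 + U)/((2*n)) = (4 + U)*(1/(2*n)) = (4 + U)/(2*n))
Z(A) = ⅓ + A (Z(A) = A + (½)*(4 - 2)/3 = A + (½)*(⅓)*2 = A + ⅓ = ⅓ + A)
(-11 + t(Z(-2)))*Y(5, 4) = (-11 + (⅓ - 2))*(2*5) = (-11 - 5/3)*10 = -38/3*10 = -380/3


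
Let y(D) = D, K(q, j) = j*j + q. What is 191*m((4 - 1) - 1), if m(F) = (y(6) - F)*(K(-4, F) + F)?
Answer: 1528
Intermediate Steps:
K(q, j) = q + j² (K(q, j) = j² + q = q + j²)
m(F) = (6 - F)*(-4 + F + F²) (m(F) = (6 - F)*((-4 + F²) + F) = (6 - F)*(-4 + F + F²))
191*m((4 - 1) - 1) = 191*(-24 - ((4 - 1) - 1)³ + 5*((4 - 1) - 1)² + 10*((4 - 1) - 1)) = 191*(-24 - (3 - 1)³ + 5*(3 - 1)² + 10*(3 - 1)) = 191*(-24 - 1*2³ + 5*2² + 10*2) = 191*(-24 - 1*8 + 5*4 + 20) = 191*(-24 - 8 + 20 + 20) = 191*8 = 1528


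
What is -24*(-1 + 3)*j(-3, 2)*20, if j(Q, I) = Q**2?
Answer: -8640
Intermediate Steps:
-24*(-1 + 3)*j(-3, 2)*20 = -24*(-1 + 3)*(-3)**2*20 = -48*9*20 = -24*18*20 = -432*20 = -8640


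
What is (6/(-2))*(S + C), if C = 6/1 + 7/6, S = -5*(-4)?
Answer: -163/2 ≈ -81.500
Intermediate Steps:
S = 20
C = 43/6 (C = 6*1 + 7*(⅙) = 6 + 7/6 = 43/6 ≈ 7.1667)
(6/(-2))*(S + C) = (6/(-2))*(20 + 43/6) = (6*(-½))*(163/6) = -3*163/6 = -163/2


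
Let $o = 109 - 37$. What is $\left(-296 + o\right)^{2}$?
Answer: $50176$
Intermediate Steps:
$o = 72$ ($o = 109 - 37 = 72$)
$\left(-296 + o\right)^{2} = \left(-296 + 72\right)^{2} = \left(-224\right)^{2} = 50176$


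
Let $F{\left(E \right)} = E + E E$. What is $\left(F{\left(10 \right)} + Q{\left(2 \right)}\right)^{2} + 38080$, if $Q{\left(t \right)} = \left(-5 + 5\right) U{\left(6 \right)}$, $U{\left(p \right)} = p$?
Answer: $50180$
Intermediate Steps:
$F{\left(E \right)} = E + E^{2}$
$Q{\left(t \right)} = 0$ ($Q{\left(t \right)} = \left(-5 + 5\right) 6 = 0 \cdot 6 = 0$)
$\left(F{\left(10 \right)} + Q{\left(2 \right)}\right)^{2} + 38080 = \left(10 \left(1 + 10\right) + 0\right)^{2} + 38080 = \left(10 \cdot 11 + 0\right)^{2} + 38080 = \left(110 + 0\right)^{2} + 38080 = 110^{2} + 38080 = 12100 + 38080 = 50180$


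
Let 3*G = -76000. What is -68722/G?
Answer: 103083/38000 ≈ 2.7127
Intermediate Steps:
G = -76000/3 (G = (⅓)*(-76000) = -76000/3 ≈ -25333.)
-68722/G = -68722/(-76000/3) = -68722*(-3/76000) = 103083/38000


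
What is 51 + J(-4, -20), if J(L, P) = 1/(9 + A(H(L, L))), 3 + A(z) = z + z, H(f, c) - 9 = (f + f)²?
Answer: 7753/152 ≈ 51.007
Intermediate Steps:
H(f, c) = 9 + 4*f² (H(f, c) = 9 + (f + f)² = 9 + (2*f)² = 9 + 4*f²)
A(z) = -3 + 2*z (A(z) = -3 + (z + z) = -3 + 2*z)
J(L, P) = 1/(24 + 8*L²) (J(L, P) = 1/(9 + (-3 + 2*(9 + 4*L²))) = 1/(9 + (-3 + (18 + 8*L²))) = 1/(9 + (15 + 8*L²)) = 1/(24 + 8*L²))
51 + J(-4, -20) = 51 + 1/(8*(3 + (-4)²)) = 51 + 1/(8*(3 + 16)) = 51 + (⅛)/19 = 51 + (⅛)*(1/19) = 51 + 1/152 = 7753/152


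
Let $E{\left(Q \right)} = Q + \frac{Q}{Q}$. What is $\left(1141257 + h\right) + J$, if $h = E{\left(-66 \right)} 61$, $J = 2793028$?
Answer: $3930320$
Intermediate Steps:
$E{\left(Q \right)} = 1 + Q$ ($E{\left(Q \right)} = Q + 1 = 1 + Q$)
$h = -3965$ ($h = \left(1 - 66\right) 61 = \left(-65\right) 61 = -3965$)
$\left(1141257 + h\right) + J = \left(1141257 - 3965\right) + 2793028 = 1137292 + 2793028 = 3930320$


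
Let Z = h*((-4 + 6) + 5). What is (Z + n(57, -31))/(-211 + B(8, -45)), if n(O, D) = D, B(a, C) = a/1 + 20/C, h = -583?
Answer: 37008/1831 ≈ 20.212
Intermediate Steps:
B(a, C) = a + 20/C (B(a, C) = a*1 + 20/C = a + 20/C)
Z = -4081 (Z = -583*((-4 + 6) + 5) = -583*(2 + 5) = -583*7 = -4081)
(Z + n(57, -31))/(-211 + B(8, -45)) = (-4081 - 31)/(-211 + (8 + 20/(-45))) = -4112/(-211 + (8 + 20*(-1/45))) = -4112/(-211 + (8 - 4/9)) = -4112/(-211 + 68/9) = -4112/(-1831/9) = -4112*(-9/1831) = 37008/1831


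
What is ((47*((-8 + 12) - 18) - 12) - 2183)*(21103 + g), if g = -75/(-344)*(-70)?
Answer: -10348090623/172 ≈ -6.0163e+7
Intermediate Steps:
g = -2625/172 (g = -75*(-1/344)*(-70) = (75/344)*(-70) = -2625/172 ≈ -15.262)
((47*((-8 + 12) - 18) - 12) - 2183)*(21103 + g) = ((47*((-8 + 12) - 18) - 12) - 2183)*(21103 - 2625/172) = ((47*(4 - 18) - 12) - 2183)*(3627091/172) = ((47*(-14) - 12) - 2183)*(3627091/172) = ((-658 - 12) - 2183)*(3627091/172) = (-670 - 2183)*(3627091/172) = -2853*3627091/172 = -10348090623/172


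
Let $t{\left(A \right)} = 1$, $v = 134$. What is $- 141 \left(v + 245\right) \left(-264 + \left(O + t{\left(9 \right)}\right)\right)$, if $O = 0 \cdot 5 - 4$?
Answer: $14268213$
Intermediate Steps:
$O = -4$ ($O = 0 - 4 = -4$)
$- 141 \left(v + 245\right) \left(-264 + \left(O + t{\left(9 \right)}\right)\right) = - 141 \left(134 + 245\right) \left(-264 + \left(-4 + 1\right)\right) = - 141 \cdot 379 \left(-264 - 3\right) = - 141 \cdot 379 \left(-267\right) = \left(-141\right) \left(-101193\right) = 14268213$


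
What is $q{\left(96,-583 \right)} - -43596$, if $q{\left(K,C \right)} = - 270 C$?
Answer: $201006$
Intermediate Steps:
$q{\left(96,-583 \right)} - -43596 = \left(-270\right) \left(-583\right) - -43596 = 157410 + \left(-150267 + 193863\right) = 157410 + 43596 = 201006$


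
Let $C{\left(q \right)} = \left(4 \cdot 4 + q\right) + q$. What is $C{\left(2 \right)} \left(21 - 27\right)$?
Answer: $-120$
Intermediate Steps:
$C{\left(q \right)} = 16 + 2 q$ ($C{\left(q \right)} = \left(16 + q\right) + q = 16 + 2 q$)
$C{\left(2 \right)} \left(21 - 27\right) = \left(16 + 2 \cdot 2\right) \left(21 - 27\right) = \left(16 + 4\right) \left(-6\right) = 20 \left(-6\right) = -120$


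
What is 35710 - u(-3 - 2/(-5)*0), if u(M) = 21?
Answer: 35689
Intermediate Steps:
35710 - u(-3 - 2/(-5)*0) = 35710 - 1*21 = 35710 - 21 = 35689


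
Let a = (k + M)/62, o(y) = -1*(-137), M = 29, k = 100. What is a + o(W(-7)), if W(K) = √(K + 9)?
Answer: 8623/62 ≈ 139.08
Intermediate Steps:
W(K) = √(9 + K)
o(y) = 137
a = 129/62 (a = (100 + 29)/62 = 129*(1/62) = 129/62 ≈ 2.0806)
a + o(W(-7)) = 129/62 + 137 = 8623/62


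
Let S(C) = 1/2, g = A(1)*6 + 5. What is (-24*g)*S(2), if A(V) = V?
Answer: -132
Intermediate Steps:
g = 11 (g = 1*6 + 5 = 6 + 5 = 11)
S(C) = ½
(-24*g)*S(2) = -24*11*(½) = -264*½ = -132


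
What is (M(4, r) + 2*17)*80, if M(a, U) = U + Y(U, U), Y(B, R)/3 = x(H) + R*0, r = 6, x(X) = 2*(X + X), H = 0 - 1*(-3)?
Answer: 6080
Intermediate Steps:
H = 3 (H = 0 + 3 = 3)
x(X) = 4*X (x(X) = 2*(2*X) = 4*X)
Y(B, R) = 36 (Y(B, R) = 3*(4*3 + R*0) = 3*(12 + 0) = 3*12 = 36)
M(a, U) = 36 + U (M(a, U) = U + 36 = 36 + U)
(M(4, r) + 2*17)*80 = ((36 + 6) + 2*17)*80 = (42 + 34)*80 = 76*80 = 6080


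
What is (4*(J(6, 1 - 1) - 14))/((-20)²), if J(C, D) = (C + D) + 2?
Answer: -3/50 ≈ -0.060000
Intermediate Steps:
J(C, D) = 2 + C + D
(4*(J(6, 1 - 1) - 14))/((-20)²) = (4*((2 + 6 + (1 - 1)) - 14))/((-20)²) = (4*((2 + 6 + 0) - 14))/400 = (4*(8 - 14))*(1/400) = (4*(-6))*(1/400) = -24*1/400 = -3/50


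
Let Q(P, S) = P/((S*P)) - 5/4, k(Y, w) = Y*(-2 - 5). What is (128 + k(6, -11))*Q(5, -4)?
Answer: -129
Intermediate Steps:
k(Y, w) = -7*Y (k(Y, w) = Y*(-7) = -7*Y)
Q(P, S) = -5/4 + 1/S (Q(P, S) = P/((P*S)) - 5*1/4 = P*(1/(P*S)) - 5/4 = 1/S - 5/4 = -5/4 + 1/S)
(128 + k(6, -11))*Q(5, -4) = (128 - 7*6)*(-5/4 + 1/(-4)) = (128 - 42)*(-5/4 - 1/4) = 86*(-3/2) = -129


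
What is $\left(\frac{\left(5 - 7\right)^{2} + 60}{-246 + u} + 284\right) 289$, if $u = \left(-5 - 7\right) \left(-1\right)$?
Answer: $\frac{9593644}{117} \approx 81997.0$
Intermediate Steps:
$u = 12$ ($u = \left(-12\right) \left(-1\right) = 12$)
$\left(\frac{\left(5 - 7\right)^{2} + 60}{-246 + u} + 284\right) 289 = \left(\frac{\left(5 - 7\right)^{2} + 60}{-246 + 12} + 284\right) 289 = \left(\frac{\left(-2\right)^{2} + 60}{-234} + 284\right) 289 = \left(\left(4 + 60\right) \left(- \frac{1}{234}\right) + 284\right) 289 = \left(64 \left(- \frac{1}{234}\right) + 284\right) 289 = \left(- \frac{32}{117} + 284\right) 289 = \frac{33196}{117} \cdot 289 = \frac{9593644}{117}$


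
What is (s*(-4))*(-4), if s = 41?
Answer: 656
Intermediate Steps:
(s*(-4))*(-4) = (41*(-4))*(-4) = -164*(-4) = 656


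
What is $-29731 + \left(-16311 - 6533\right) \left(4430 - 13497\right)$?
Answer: $207096817$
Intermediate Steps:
$-29731 + \left(-16311 - 6533\right) \left(4430 - 13497\right) = -29731 - -207126548 = -29731 + 207126548 = 207096817$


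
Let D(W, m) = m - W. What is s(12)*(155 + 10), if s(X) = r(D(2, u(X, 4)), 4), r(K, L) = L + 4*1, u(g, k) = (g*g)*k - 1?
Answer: 1320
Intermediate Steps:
u(g, k) = -1 + k*g² (u(g, k) = g²*k - 1 = k*g² - 1 = -1 + k*g²)
r(K, L) = 4 + L (r(K, L) = L + 4 = 4 + L)
s(X) = 8 (s(X) = 4 + 4 = 8)
s(12)*(155 + 10) = 8*(155 + 10) = 8*165 = 1320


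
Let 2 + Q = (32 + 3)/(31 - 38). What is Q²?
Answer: 49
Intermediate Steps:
Q = -7 (Q = -2 + (32 + 3)/(31 - 38) = -2 + 35/(-7) = -2 + 35*(-⅐) = -2 - 5 = -7)
Q² = (-7)² = 49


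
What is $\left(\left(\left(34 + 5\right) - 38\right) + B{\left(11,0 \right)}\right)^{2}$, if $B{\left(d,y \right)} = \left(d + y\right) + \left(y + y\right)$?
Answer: $144$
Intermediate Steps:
$B{\left(d,y \right)} = d + 3 y$ ($B{\left(d,y \right)} = \left(d + y\right) + 2 y = d + 3 y$)
$\left(\left(\left(34 + 5\right) - 38\right) + B{\left(11,0 \right)}\right)^{2} = \left(\left(\left(34 + 5\right) - 38\right) + \left(11 + 3 \cdot 0\right)\right)^{2} = \left(\left(39 - 38\right) + \left(11 + 0\right)\right)^{2} = \left(1 + 11\right)^{2} = 12^{2} = 144$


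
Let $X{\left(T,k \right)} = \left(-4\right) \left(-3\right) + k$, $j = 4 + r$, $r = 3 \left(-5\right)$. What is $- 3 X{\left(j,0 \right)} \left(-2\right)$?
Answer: $72$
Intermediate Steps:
$r = -15$
$j = -11$ ($j = 4 - 15 = -11$)
$X{\left(T,k \right)} = 12 + k$
$- 3 X{\left(j,0 \right)} \left(-2\right) = - 3 \left(12 + 0\right) \left(-2\right) = \left(-3\right) 12 \left(-2\right) = \left(-36\right) \left(-2\right) = 72$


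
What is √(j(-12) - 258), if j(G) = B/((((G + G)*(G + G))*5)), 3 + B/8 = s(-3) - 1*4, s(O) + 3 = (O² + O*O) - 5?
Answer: I*√928770/60 ≈ 16.062*I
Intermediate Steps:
s(O) = -8 + 2*O² (s(O) = -3 + ((O² + O*O) - 5) = -3 + ((O² + O²) - 5) = -3 + (2*O² - 5) = -3 + (-5 + 2*O²) = -8 + 2*O²)
B = 24 (B = -24 + 8*((-8 + 2*(-3)²) - 1*4) = -24 + 8*((-8 + 2*9) - 4) = -24 + 8*((-8 + 18) - 4) = -24 + 8*(10 - 4) = -24 + 8*6 = -24 + 48 = 24)
j(G) = 6/(5*G²) (j(G) = 24/((((G + G)*(G + G))*5)) = 24/((((2*G)*(2*G))*5)) = 24/(((4*G²)*5)) = 24/((20*G²)) = 24*(1/(20*G²)) = 6/(5*G²))
√(j(-12) - 258) = √((6/5)/(-12)² - 258) = √((6/5)*(1/144) - 258) = √(1/120 - 258) = √(-30959/120) = I*√928770/60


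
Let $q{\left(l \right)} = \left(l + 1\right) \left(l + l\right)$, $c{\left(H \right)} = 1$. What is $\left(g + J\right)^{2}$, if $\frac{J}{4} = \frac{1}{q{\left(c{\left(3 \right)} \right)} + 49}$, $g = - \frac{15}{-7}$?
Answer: $\frac{677329}{137641} \approx 4.921$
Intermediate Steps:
$q{\left(l \right)} = 2 l \left(1 + l\right)$ ($q{\left(l \right)} = \left(1 + l\right) 2 l = 2 l \left(1 + l\right)$)
$g = \frac{15}{7}$ ($g = \left(-15\right) \left(- \frac{1}{7}\right) = \frac{15}{7} \approx 2.1429$)
$J = \frac{4}{53}$ ($J = \frac{4}{2 \cdot 1 \left(1 + 1\right) + 49} = \frac{4}{2 \cdot 1 \cdot 2 + 49} = \frac{4}{4 + 49} = \frac{4}{53} \approx 0.075472$)
$\left(g + J\right)^{2} = \left(\frac{15}{7} + \frac{4}{53}\right)^{2} = \left(\frac{823}{371}\right)^{2} = \frac{677329}{137641}$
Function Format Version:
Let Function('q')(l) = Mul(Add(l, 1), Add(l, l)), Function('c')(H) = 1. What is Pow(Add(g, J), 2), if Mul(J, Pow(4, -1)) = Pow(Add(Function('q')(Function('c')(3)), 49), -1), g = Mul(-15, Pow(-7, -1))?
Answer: Rational(677329, 137641) ≈ 4.9210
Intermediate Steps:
Function('q')(l) = Mul(2, l, Add(1, l)) (Function('q')(l) = Mul(Add(1, l), Mul(2, l)) = Mul(2, l, Add(1, l)))
g = Rational(15, 7) (g = Mul(-15, Rational(-1, 7)) = Rational(15, 7) ≈ 2.1429)
J = Rational(4, 53) (J = Mul(4, Pow(Add(Mul(2, 1, Add(1, 1)), 49), -1)) = Mul(4, Pow(Add(Mul(2, 1, 2), 49), -1)) = Mul(4, Pow(Add(4, 49), -1)) = Mul(4, Pow(53, -1)) = Mul(4, Rational(1, 53)) = Rational(4, 53) ≈ 0.075472)
Pow(Add(g, J), 2) = Pow(Add(Rational(15, 7), Rational(4, 53)), 2) = Pow(Rational(823, 371), 2) = Rational(677329, 137641)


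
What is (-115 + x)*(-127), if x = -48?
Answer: 20701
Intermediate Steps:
(-115 + x)*(-127) = (-115 - 48)*(-127) = -163*(-127) = 20701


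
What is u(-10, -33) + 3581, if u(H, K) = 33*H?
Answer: 3251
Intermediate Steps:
u(-10, -33) + 3581 = 33*(-10) + 3581 = -330 + 3581 = 3251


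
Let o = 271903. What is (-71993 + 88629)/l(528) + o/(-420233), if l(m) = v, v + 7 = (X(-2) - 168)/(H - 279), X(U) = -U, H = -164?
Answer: -3097809346589/1233383855 ≈ -2511.6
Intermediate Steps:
v = -2935/443 (v = -7 + (-1*(-2) - 168)/(-164 - 279) = -7 + (2 - 168)/(-443) = -7 - 166*(-1/443) = -7 + 166/443 = -2935/443 ≈ -6.6253)
l(m) = -2935/443
(-71993 + 88629)/l(528) + o/(-420233) = (-71993 + 88629)/(-2935/443) + 271903/(-420233) = 16636*(-443/2935) + 271903*(-1/420233) = -7369748/2935 - 271903/420233 = -3097809346589/1233383855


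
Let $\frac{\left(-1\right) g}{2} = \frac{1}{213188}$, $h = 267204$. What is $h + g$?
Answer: $\frac{28482343175}{106594} \approx 2.672 \cdot 10^{5}$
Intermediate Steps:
$g = - \frac{1}{106594}$ ($g = - \frac{2}{213188} = \left(-2\right) \frac{1}{213188} = - \frac{1}{106594} \approx -9.3814 \cdot 10^{-6}$)
$h + g = 267204 - \frac{1}{106594} = \frac{28482343175}{106594}$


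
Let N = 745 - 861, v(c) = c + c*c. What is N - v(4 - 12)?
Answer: -172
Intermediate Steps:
v(c) = c + c**2
N = -116
N - v(4 - 12) = -116 - (4 - 12)*(1 + (4 - 12)) = -116 - (-8)*(1 - 8) = -116 - (-8)*(-7) = -116 - 1*56 = -116 - 56 = -172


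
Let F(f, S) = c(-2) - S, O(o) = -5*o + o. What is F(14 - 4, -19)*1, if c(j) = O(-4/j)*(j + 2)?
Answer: 19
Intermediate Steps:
O(o) = -4*o
c(j) = 16*(2 + j)/j (c(j) = (-(-16)/j)*(j + 2) = (16/j)*(2 + j) = 16*(2 + j)/j)
F(f, S) = -S (F(f, S) = (16 + 32/(-2)) - S = (16 + 32*(-½)) - S = (16 - 16) - S = 0 - S = -S)
F(14 - 4, -19)*1 = -1*(-19)*1 = 19*1 = 19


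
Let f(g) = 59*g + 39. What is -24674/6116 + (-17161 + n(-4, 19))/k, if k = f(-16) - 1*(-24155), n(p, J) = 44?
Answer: -84794759/17774625 ≈ -4.7706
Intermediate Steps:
f(g) = 39 + 59*g
k = 23250 (k = (39 + 59*(-16)) - 1*(-24155) = (39 - 944) + 24155 = -905 + 24155 = 23250)
-24674/6116 + (-17161 + n(-4, 19))/k = -24674/6116 + (-17161 + 44)/23250 = -24674*1/6116 - 17117*1/23250 = -12337/3058 - 17117/23250 = -84794759/17774625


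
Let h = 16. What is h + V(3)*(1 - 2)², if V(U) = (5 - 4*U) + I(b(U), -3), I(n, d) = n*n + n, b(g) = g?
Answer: 21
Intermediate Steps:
I(n, d) = n + n² (I(n, d) = n² + n = n + n²)
V(U) = 5 - 4*U + U*(1 + U) (V(U) = (5 - 4*U) + U*(1 + U) = 5 - 4*U + U*(1 + U))
h + V(3)*(1 - 2)² = 16 + (5 + 3² - 3*3)*(1 - 2)² = 16 + (5 + 9 - 9)*(-1)² = 16 + 5*1 = 16 + 5 = 21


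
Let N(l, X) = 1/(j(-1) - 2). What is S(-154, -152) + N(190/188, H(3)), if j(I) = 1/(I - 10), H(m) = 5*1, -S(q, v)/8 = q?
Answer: 28325/23 ≈ 1231.5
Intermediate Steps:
S(q, v) = -8*q
H(m) = 5
j(I) = 1/(-10 + I)
N(l, X) = -11/23 (N(l, X) = 1/(1/(-10 - 1) - 2) = 1/(1/(-11) - 2) = 1/(-1/11 - 2) = 1/(-23/11) = -11/23)
S(-154, -152) + N(190/188, H(3)) = -8*(-154) - 11/23 = 1232 - 11/23 = 28325/23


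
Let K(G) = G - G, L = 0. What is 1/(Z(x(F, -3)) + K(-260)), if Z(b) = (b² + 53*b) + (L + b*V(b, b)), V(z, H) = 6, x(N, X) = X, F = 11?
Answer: -1/168 ≈ -0.0059524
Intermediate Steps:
K(G) = 0
Z(b) = b² + 59*b (Z(b) = (b² + 53*b) + (0 + b*6) = (b² + 53*b) + (0 + 6*b) = (b² + 53*b) + 6*b = b² + 59*b)
1/(Z(x(F, -3)) + K(-260)) = 1/(-3*(59 - 3) + 0) = 1/(-3*56 + 0) = 1/(-168 + 0) = 1/(-168) = -1/168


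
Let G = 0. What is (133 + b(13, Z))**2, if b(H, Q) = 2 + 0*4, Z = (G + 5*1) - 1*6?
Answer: 18225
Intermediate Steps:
Z = -1 (Z = (0 + 5*1) - 1*6 = (0 + 5) - 6 = 5 - 6 = -1)
b(H, Q) = 2 (b(H, Q) = 2 + 0 = 2)
(133 + b(13, Z))**2 = (133 + 2)**2 = 135**2 = 18225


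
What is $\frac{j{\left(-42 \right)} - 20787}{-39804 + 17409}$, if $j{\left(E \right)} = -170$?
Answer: $\frac{20957}{22395} \approx 0.93579$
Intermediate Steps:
$\frac{j{\left(-42 \right)} - 20787}{-39804 + 17409} = \frac{-170 - 20787}{-39804 + 17409} = - \frac{20957}{-22395} = \left(-20957\right) \left(- \frac{1}{22395}\right) = \frac{20957}{22395}$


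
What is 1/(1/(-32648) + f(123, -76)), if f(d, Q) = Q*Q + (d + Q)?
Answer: 32648/190109303 ≈ 0.00017173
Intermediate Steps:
f(d, Q) = Q + d + Q**2 (f(d, Q) = Q**2 + (Q + d) = Q + d + Q**2)
1/(1/(-32648) + f(123, -76)) = 1/(1/(-32648) + (-76 + 123 + (-76)**2)) = 1/(-1/32648 + (-76 + 123 + 5776)) = 1/(-1/32648 + 5823) = 1/(190109303/32648) = 32648/190109303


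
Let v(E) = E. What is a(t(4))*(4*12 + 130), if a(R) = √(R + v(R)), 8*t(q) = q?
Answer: 178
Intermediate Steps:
t(q) = q/8
a(R) = √2*√R (a(R) = √(R + R) = √(2*R) = √2*√R)
a(t(4))*(4*12 + 130) = (√2*√((⅛)*4))*(4*12 + 130) = (√2*√(½))*(48 + 130) = (√2*(√2/2))*178 = 1*178 = 178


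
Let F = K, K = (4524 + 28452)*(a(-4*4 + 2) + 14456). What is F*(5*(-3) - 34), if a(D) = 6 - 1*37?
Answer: -23308261200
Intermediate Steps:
a(D) = -31 (a(D) = 6 - 37 = -31)
K = 475678800 (K = (4524 + 28452)*(-31 + 14456) = 32976*14425 = 475678800)
F = 475678800
F*(5*(-3) - 34) = 475678800*(5*(-3) - 34) = 475678800*(-15 - 34) = 475678800*(-49) = -23308261200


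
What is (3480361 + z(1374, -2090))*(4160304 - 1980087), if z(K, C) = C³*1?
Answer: -19896330342174663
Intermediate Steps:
z(K, C) = C³
(3480361 + z(1374, -2090))*(4160304 - 1980087) = (3480361 + (-2090)³)*(4160304 - 1980087) = (3480361 - 9129329000)*2180217 = -9125848639*2180217 = -19896330342174663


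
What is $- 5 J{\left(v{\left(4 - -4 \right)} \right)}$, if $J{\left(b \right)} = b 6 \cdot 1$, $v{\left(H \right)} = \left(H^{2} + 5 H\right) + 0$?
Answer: $-3120$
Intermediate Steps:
$v{\left(H \right)} = H^{2} + 5 H$
$J{\left(b \right)} = 6 b$ ($J{\left(b \right)} = 6 b 1 = 6 b$)
$- 5 J{\left(v{\left(4 - -4 \right)} \right)} = - 5 \cdot 6 \left(4 - -4\right) \left(5 + \left(4 - -4\right)\right) = - 5 \cdot 6 \left(4 + 4\right) \left(5 + \left(4 + 4\right)\right) = - 5 \cdot 6 \cdot 8 \left(5 + 8\right) = - 5 \cdot 6 \cdot 8 \cdot 13 = - 5 \cdot 6 \cdot 104 = \left(-5\right) 624 = -3120$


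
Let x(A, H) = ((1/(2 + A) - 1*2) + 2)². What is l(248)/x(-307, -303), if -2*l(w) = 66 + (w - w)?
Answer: -3069825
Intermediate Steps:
l(w) = -33 (l(w) = -(66 + (w - w))/2 = -(66 + 0)/2 = -½*66 = -33)
x(A, H) = (2 + A)⁻² (x(A, H) = ((1/(2 + A) - 2) + 2)² = ((-2 + 1/(2 + A)) + 2)² = (1/(2 + A))² = (2 + A)⁻²)
l(248)/x(-307, -303) = -33*(2 - 307)² = -33/((-305)⁻²) = -33/1/93025 = -33*93025 = -3069825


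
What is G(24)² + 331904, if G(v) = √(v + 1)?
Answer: 331929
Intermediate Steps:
G(v) = √(1 + v)
G(24)² + 331904 = (√(1 + 24))² + 331904 = (√25)² + 331904 = 5² + 331904 = 25 + 331904 = 331929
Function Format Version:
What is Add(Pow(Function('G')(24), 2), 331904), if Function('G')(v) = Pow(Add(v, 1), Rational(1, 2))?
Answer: 331929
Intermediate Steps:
Function('G')(v) = Pow(Add(1, v), Rational(1, 2))
Add(Pow(Function('G')(24), 2), 331904) = Add(Pow(Pow(Add(1, 24), Rational(1, 2)), 2), 331904) = Add(Pow(Pow(25, Rational(1, 2)), 2), 331904) = Add(Pow(5, 2), 331904) = Add(25, 331904) = 331929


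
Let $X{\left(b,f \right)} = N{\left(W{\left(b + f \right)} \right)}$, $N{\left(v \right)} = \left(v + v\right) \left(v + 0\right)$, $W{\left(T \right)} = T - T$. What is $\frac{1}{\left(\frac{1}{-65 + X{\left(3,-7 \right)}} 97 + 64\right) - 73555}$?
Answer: $- \frac{65}{4777012} \approx -1.3607 \cdot 10^{-5}$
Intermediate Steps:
$W{\left(T \right)} = 0$
$N{\left(v \right)} = 2 v^{2}$ ($N{\left(v \right)} = 2 v v = 2 v^{2}$)
$X{\left(b,f \right)} = 0$ ($X{\left(b,f \right)} = 2 \cdot 0^{2} = 2 \cdot 0 = 0$)
$\frac{1}{\left(\frac{1}{-65 + X{\left(3,-7 \right)}} 97 + 64\right) - 73555} = \frac{1}{\left(\frac{1}{-65 + 0} \cdot 97 + 64\right) - 73555} = \frac{1}{\left(\frac{1}{-65} \cdot 97 + 64\right) - 73555} = \frac{1}{\left(\left(- \frac{1}{65}\right) 97 + 64\right) - 73555} = \frac{1}{\left(- \frac{97}{65} + 64\right) - 73555} = \frac{1}{\frac{4063}{65} - 73555} = \frac{1}{- \frac{4777012}{65}} = - \frac{65}{4777012}$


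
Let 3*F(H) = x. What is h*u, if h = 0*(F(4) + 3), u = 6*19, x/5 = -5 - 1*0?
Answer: 0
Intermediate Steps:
x = -25 (x = 5*(-5 - 1*0) = 5*(-5 + 0) = 5*(-5) = -25)
F(H) = -25/3 (F(H) = (1/3)*(-25) = -25/3)
u = 114
h = 0 (h = 0*(-25/3 + 3) = 0*(-16/3) = 0)
h*u = 0*114 = 0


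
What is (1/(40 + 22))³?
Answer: 1/238328 ≈ 4.1959e-6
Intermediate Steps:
(1/(40 + 22))³ = (1/62)³ = 1/238328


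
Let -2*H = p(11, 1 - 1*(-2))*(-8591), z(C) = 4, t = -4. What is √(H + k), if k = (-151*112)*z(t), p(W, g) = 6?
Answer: 25*I*√67 ≈ 204.63*I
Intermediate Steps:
k = -67648 (k = -151*112*4 = -16912*4 = -67648)
H = 25773 (H = -3*(-8591) = -½*(-51546) = 25773)
√(H + k) = √(25773 - 67648) = √(-41875) = 25*I*√67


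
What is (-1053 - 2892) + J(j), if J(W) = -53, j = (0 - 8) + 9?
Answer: -3998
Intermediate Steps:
j = 1 (j = -8 + 9 = 1)
(-1053 - 2892) + J(j) = (-1053 - 2892) - 53 = -3945 - 53 = -3998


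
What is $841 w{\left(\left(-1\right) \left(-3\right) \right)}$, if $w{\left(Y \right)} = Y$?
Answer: $2523$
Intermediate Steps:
$841 w{\left(\left(-1\right) \left(-3\right) \right)} = 841 \left(\left(-1\right) \left(-3\right)\right) = 841 \cdot 3 = 2523$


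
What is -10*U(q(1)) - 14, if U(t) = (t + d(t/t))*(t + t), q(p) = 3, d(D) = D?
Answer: -254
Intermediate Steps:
U(t) = 2*t*(1 + t) (U(t) = (t + t/t)*(t + t) = (t + 1)*(2*t) = (1 + t)*(2*t) = 2*t*(1 + t))
-10*U(q(1)) - 14 = -20*3*(1 + 3) - 14 = -20*3*4 - 14 = -10*24 - 14 = -240 - 14 = -254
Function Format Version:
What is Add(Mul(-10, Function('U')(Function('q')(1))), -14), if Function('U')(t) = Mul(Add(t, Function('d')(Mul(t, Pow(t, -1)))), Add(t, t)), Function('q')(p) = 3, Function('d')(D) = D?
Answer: -254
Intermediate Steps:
Function('U')(t) = Mul(2, t, Add(1, t)) (Function('U')(t) = Mul(Add(t, Mul(t, Pow(t, -1))), Add(t, t)) = Mul(Add(t, 1), Mul(2, t)) = Mul(Add(1, t), Mul(2, t)) = Mul(2, t, Add(1, t)))
Add(Mul(-10, Function('U')(Function('q')(1))), -14) = Add(Mul(-10, Mul(2, 3, Add(1, 3))), -14) = Add(Mul(-10, Mul(2, 3, 4)), -14) = Add(Mul(-10, 24), -14) = Add(-240, -14) = -254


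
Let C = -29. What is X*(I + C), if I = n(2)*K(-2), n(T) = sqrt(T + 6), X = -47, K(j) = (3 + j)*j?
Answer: 1363 + 188*sqrt(2) ≈ 1628.9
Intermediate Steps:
K(j) = j*(3 + j)
n(T) = sqrt(6 + T)
I = -4*sqrt(2) (I = sqrt(6 + 2)*(-2*(3 - 2)) = sqrt(8)*(-2*1) = (2*sqrt(2))*(-2) = -4*sqrt(2) ≈ -5.6569)
X*(I + C) = -47*(-4*sqrt(2) - 29) = -47*(-29 - 4*sqrt(2)) = 1363 + 188*sqrt(2)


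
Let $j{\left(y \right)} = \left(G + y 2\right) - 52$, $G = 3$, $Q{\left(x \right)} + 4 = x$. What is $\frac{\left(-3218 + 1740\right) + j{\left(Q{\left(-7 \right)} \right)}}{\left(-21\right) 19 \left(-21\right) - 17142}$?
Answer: $\frac{1549}{8763} \approx 0.17677$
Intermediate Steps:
$Q{\left(x \right)} = -4 + x$
$j{\left(y \right)} = -49 + 2 y$ ($j{\left(y \right)} = \left(3 + y 2\right) - 52 = \left(3 + 2 y\right) - 52 = -49 + 2 y$)
$\frac{\left(-3218 + 1740\right) + j{\left(Q{\left(-7 \right)} \right)}}{\left(-21\right) 19 \left(-21\right) - 17142} = \frac{\left(-3218 + 1740\right) - \left(49 - 2 \left(-4 - 7\right)\right)}{\left(-21\right) 19 \left(-21\right) - 17142} = \frac{-1478 + \left(-49 + 2 \left(-11\right)\right)}{\left(-399\right) \left(-21\right) - 17142} = \frac{-1478 - 71}{8379 - 17142} = \frac{-1478 - 71}{-8763} = \left(-1549\right) \left(- \frac{1}{8763}\right) = \frac{1549}{8763}$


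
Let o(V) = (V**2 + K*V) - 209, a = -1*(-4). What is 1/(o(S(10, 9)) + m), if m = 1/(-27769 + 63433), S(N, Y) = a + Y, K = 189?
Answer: 35664/86199889 ≈ 0.00041374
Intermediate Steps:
a = 4
S(N, Y) = 4 + Y
m = 1/35664 ≈ 2.8039e-5
o(V) = -209 + V**2 + 189*V (o(V) = (V**2 + 189*V) - 209 = -209 + V**2 + 189*V)
1/(o(S(10, 9)) + m) = 1/((-209 + (4 + 9)**2 + 189*(4 + 9)) + 1/35664) = 1/((-209 + 13**2 + 189*13) + 1/35664) = 1/((-209 + 169 + 2457) + 1/35664) = 1/(2417 + 1/35664) = 1/(86199889/35664) = 35664/86199889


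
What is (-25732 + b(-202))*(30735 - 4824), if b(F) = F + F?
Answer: -677209896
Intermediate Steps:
b(F) = 2*F
(-25732 + b(-202))*(30735 - 4824) = (-25732 + 2*(-202))*(30735 - 4824) = (-25732 - 404)*25911 = -26136*25911 = -677209896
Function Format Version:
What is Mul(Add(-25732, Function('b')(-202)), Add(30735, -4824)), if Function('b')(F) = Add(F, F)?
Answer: -677209896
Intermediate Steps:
Function('b')(F) = Mul(2, F)
Mul(Add(-25732, Function('b')(-202)), Add(30735, -4824)) = Mul(Add(-25732, Mul(2, -202)), Add(30735, -4824)) = Mul(Add(-25732, -404), 25911) = Mul(-26136, 25911) = -677209896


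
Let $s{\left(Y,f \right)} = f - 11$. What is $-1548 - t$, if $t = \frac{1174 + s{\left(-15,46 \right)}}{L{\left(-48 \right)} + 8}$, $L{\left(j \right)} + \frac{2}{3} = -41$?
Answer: $- \frac{152721}{101} \approx -1512.1$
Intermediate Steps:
$s{\left(Y,f \right)} = -11 + f$ ($s{\left(Y,f \right)} = f - 11 = -11 + f$)
$L{\left(j \right)} = - \frac{125}{3}$ ($L{\left(j \right)} = - \frac{2}{3} - 41 = - \frac{125}{3}$)
$t = - \frac{3627}{101}$ ($t = \frac{1174 + \left(-11 + 46\right)}{- \frac{125}{3} + 8} = \frac{1174 + 35}{- \frac{101}{3}} = 1209 \left(- \frac{3}{101}\right) = - \frac{3627}{101} \approx -35.911$)
$-1548 - t = -1548 - - \frac{3627}{101} = -1548 + \frac{3627}{101} = - \frac{152721}{101}$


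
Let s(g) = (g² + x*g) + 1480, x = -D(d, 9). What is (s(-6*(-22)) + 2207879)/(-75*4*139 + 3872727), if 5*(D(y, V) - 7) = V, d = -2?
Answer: 3709369/6385045 ≈ 0.58095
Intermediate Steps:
D(y, V) = 7 + V/5
x = -44/5 (x = -(7 + (⅕)*9) = -(7 + 9/5) = -1*44/5 = -44/5 ≈ -8.8000)
s(g) = 1480 + g² - 44*g/5 (s(g) = (g² - 44*g/5) + 1480 = 1480 + g² - 44*g/5)
(s(-6*(-22)) + 2207879)/(-75*4*139 + 3872727) = ((1480 + (-6*(-22))² - (-264)*(-22)/5) + 2207879)/(-75*4*139 + 3872727) = ((1480 + 132² - 44/5*132) + 2207879)/(-300*139 + 3872727) = ((1480 + 17424 - 5808/5) + 2207879)/(-41700 + 3872727) = (88712/5 + 2207879)/3831027 = (11128107/5)*(1/3831027) = 3709369/6385045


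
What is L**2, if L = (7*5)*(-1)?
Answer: 1225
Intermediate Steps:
L = -35 (L = 35*(-1) = -35)
L**2 = (-35)**2 = 1225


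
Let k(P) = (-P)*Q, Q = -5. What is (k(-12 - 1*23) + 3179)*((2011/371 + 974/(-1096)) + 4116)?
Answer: 629140546329/50827 ≈ 1.2378e+7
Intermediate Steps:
k(P) = 5*P (k(P) = -P*(-5) = 5*P)
(k(-12 - 1*23) + 3179)*((2011/371 + 974/(-1096)) + 4116) = (5*(-12 - 1*23) + 3179)*((2011/371 + 974/(-1096)) + 4116) = (5*(-12 - 23) + 3179)*((2011*(1/371) + 974*(-1/1096)) + 4116) = (5*(-35) + 3179)*((2011/371 - 487/548) + 4116) = (-175 + 3179)*(921351/203308 + 4116) = 3004*(837737079/203308) = 629140546329/50827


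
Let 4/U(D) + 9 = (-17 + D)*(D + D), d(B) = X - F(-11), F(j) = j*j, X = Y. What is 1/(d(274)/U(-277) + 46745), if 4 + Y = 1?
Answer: -1/5002132 ≈ -1.9991e-7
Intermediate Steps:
Y = -3 (Y = -4 + 1 = -3)
X = -3
F(j) = j²
d(B) = -124 (d(B) = -3 - 1*(-11)² = -3 - 1*121 = -3 - 121 = -124)
U(D) = 4/(-9 + 2*D*(-17 + D)) (U(D) = 4/(-9 + (-17 + D)*(D + D)) = 4/(-9 + (-17 + D)*(2*D)) = 4/(-9 + 2*D*(-17 + D)))
1/(d(274)/U(-277) + 46745) = 1/(-124/(4/(-9 - 34*(-277) + 2*(-277)²)) + 46745) = 1/(-124/(4/(-9 + 9418 + 2*76729)) + 46745) = 1/(-124/(4/(-9 + 9418 + 153458)) + 46745) = 1/(-124/(4/162867) + 46745) = 1/(-124/(4*(1/162867)) + 46745) = 1/(-124/4/162867 + 46745) = 1/(-124*162867/4 + 46745) = 1/(-5048877 + 46745) = 1/(-5002132) = -1/5002132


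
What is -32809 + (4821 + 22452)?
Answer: -5536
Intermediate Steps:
-32809 + (4821 + 22452) = -32809 + 27273 = -5536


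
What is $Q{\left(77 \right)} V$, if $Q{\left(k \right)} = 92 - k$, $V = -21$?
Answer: $-315$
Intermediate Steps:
$Q{\left(77 \right)} V = \left(92 - 77\right) \left(-21\right) = 15 \left(-21\right) = -315$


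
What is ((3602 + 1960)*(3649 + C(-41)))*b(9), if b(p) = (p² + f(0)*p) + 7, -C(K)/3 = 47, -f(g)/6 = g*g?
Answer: 1717011648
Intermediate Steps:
f(g) = -6*g² (f(g) = -6*g*g = -6*g²)
C(K) = -141 (C(K) = -3*47 = -141)
b(p) = 7 + p² (b(p) = (p² + (-6*0²)*p) + 7 = (p² + (-6*0)*p) + 7 = (p² + 0*p) + 7 = (p² + 0) + 7 = p² + 7 = 7 + p²)
((3602 + 1960)*(3649 + C(-41)))*b(9) = ((3602 + 1960)*(3649 - 141))*(7 + 9²) = (5562*3508)*(7 + 81) = 19511496*88 = 1717011648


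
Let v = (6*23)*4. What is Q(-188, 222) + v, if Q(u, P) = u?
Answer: 364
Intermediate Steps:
v = 552 (v = 138*4 = 552)
Q(-188, 222) + v = -188 + 552 = 364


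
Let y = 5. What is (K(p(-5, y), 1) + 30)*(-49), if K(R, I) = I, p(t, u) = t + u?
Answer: -1519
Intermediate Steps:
(K(p(-5, y), 1) + 30)*(-49) = (1 + 30)*(-49) = 31*(-49) = -1519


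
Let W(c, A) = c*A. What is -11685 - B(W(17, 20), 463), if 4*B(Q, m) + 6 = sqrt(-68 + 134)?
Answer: -23367/2 - sqrt(66)/4 ≈ -11686.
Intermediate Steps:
W(c, A) = A*c
B(Q, m) = -3/2 + sqrt(66)/4 (B(Q, m) = -3/2 + sqrt(-68 + 134)/4 = -3/2 + sqrt(66)/4)
-11685 - B(W(17, 20), 463) = -11685 - (-3/2 + sqrt(66)/4) = -11685 + (3/2 - sqrt(66)/4) = -23367/2 - sqrt(66)/4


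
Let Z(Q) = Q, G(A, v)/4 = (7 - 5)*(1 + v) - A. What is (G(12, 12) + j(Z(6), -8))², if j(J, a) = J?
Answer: 3844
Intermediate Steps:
G(A, v) = 8 - 4*A + 8*v (G(A, v) = 4*((7 - 5)*(1 + v) - A) = 4*(2*(1 + v) - A) = 4*((2 + 2*v) - A) = 4*(2 - A + 2*v) = 8 - 4*A + 8*v)
(G(12, 12) + j(Z(6), -8))² = ((8 - 4*12 + 8*12) + 6)² = ((8 - 48 + 96) + 6)² = (56 + 6)² = 62² = 3844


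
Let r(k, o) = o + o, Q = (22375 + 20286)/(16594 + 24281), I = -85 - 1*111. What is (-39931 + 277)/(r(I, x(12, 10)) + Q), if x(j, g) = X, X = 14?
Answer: -1620857250/1187161 ≈ -1365.3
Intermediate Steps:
I = -196 (I = -85 - 111 = -196)
x(j, g) = 14
Q = 42661/40875 ≈ 1.0437
r(k, o) = 2*o
(-39931 + 277)/(r(I, x(12, 10)) + Q) = (-39931 + 277)/(2*14 + 42661/40875) = -39654/(28 + 42661/40875) = -39654/1187161/40875 = -39654*40875/1187161 = -1620857250/1187161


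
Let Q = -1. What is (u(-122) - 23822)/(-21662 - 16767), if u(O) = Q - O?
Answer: 23701/38429 ≈ 0.61675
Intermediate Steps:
u(O) = -1 - O
(u(-122) - 23822)/(-21662 - 16767) = ((-1 - 1*(-122)) - 23822)/(-21662 - 16767) = ((-1 + 122) - 23822)/(-38429) = (121 - 23822)*(-1/38429) = -23701*(-1/38429) = 23701/38429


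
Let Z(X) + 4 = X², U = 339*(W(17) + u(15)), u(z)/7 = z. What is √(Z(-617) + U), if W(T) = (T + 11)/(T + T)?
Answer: 27*√165138/17 ≈ 645.41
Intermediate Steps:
W(T) = (11 + T)/(2*T) (W(T) = (11 + T)/((2*T)) = (11 + T)*(1/(2*T)) = (11 + T)/(2*T))
u(z) = 7*z
U = 609861/17 (U = 339*((½)*(11 + 17)/17 + 7*15) = 339*((½)*(1/17)*28 + 105) = 339*(14/17 + 105) = 339*(1799/17) = 609861/17 ≈ 35874.)
Z(X) = -4 + X²
√(Z(-617) + U) = √((-4 + (-617)²) + 609861/17) = √((-4 + 380689) + 609861/17) = √(380685 + 609861/17) = √(7081506/17) = 27*√165138/17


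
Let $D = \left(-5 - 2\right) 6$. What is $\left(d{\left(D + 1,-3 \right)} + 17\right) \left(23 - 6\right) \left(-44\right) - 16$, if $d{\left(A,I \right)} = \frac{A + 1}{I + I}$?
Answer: $- \frac{53156}{3} \approx -17719.0$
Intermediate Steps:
$D = -42$ ($D = \left(-7\right) 6 = -42$)
$d{\left(A,I \right)} = \frac{1 + A}{2 I}$
$\left(d{\left(D + 1,-3 \right)} + 17\right) \left(23 - 6\right) \left(-44\right) - 16 = \left(\frac{1 + \left(-42 + 1\right)}{2 \left(-3\right)} + 17\right) \left(23 - 6\right) \left(-44\right) - 16 = \left(\frac{1}{2} \left(- \frac{1}{3}\right) \left(1 - 41\right) + 17\right) 17 \left(-44\right) - 16 = \left(\frac{1}{2} \left(- \frac{1}{3}\right) \left(-40\right) + 17\right) 17 \left(-44\right) - 16 = \left(\frac{20}{3} + 17\right) 17 \left(-44\right) - 16 = \frac{71}{3} \cdot 17 \left(-44\right) - 16 = \frac{1207}{3} \left(-44\right) - 16 = - \frac{53108}{3} - 16 = - \frac{53156}{3}$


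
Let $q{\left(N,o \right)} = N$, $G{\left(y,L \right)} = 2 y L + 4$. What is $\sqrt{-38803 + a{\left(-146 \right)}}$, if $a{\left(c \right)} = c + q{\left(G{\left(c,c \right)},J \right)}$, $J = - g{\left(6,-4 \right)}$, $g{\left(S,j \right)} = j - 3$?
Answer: $\sqrt{3687} \approx 60.721$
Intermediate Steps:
$g{\left(S,j \right)} = -3 + j$
$G{\left(y,L \right)} = 4 + 2 L y$ ($G{\left(y,L \right)} = 2 L y + 4 = 4 + 2 L y$)
$J = 7$ ($J = - (-3 - 4) = \left(-1\right) \left(-7\right) = 7$)
$a{\left(c \right)} = 4 + c + 2 c^{2}$ ($a{\left(c \right)} = c + \left(4 + 2 c c\right) = c + \left(4 + 2 c^{2}\right) = 4 + c + 2 c^{2}$)
$\sqrt{-38803 + a{\left(-146 \right)}} = \sqrt{-38803 + \left(4 - 146 + 2 \left(-146\right)^{2}\right)} = \sqrt{-38803 + \left(4 - 146 + 2 \cdot 21316\right)} = \sqrt{-38803 + \left(4 - 146 + 42632\right)} = \sqrt{-38803 + 42490} = \sqrt{3687}$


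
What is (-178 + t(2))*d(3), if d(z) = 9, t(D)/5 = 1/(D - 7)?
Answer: -1611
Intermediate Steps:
t(D) = 5/(-7 + D) (t(D) = 5/(D - 7) = 5/(-7 + D))
(-178 + t(2))*d(3) = (-178 + 5/(-7 + 2))*9 = (-178 + 5/(-5))*9 = (-178 + 5*(-1/5))*9 = (-178 - 1)*9 = -179*9 = -1611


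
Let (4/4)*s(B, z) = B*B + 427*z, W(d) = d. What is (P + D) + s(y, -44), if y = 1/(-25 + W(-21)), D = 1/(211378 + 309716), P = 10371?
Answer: -4640438731879/551317452 ≈ -8417.0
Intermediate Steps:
D = 1/521094 ≈ 1.9190e-6
y = -1/46 (y = 1/(-25 - 21) = 1/(-46) = -1/46 ≈ -0.021739)
s(B, z) = B² + 427*z (s(B, z) = B*B + 427*z = B² + 427*z)
(P + D) + s(y, -44) = (10371 + 1/521094) + ((-1/46)² + 427*(-44)) = 5404265875/521094 + (1/2116 - 18788) = 5404265875/521094 - 39755407/2116 = -4640438731879/551317452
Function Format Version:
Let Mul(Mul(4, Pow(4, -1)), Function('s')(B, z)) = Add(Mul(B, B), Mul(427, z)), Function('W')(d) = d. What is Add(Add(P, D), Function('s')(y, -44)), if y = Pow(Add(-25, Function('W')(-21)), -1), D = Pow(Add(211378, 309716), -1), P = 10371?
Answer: Rational(-4640438731879, 551317452) ≈ -8417.0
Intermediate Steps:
D = Rational(1, 521094) (D = Pow(521094, -1) = Rational(1, 521094) ≈ 1.9190e-6)
y = Rational(-1, 46) (y = Pow(Add(-25, -21), -1) = Pow(-46, -1) = Rational(-1, 46) ≈ -0.021739)
Function('s')(B, z) = Add(Pow(B, 2), Mul(427, z)) (Function('s')(B, z) = Add(Mul(B, B), Mul(427, z)) = Add(Pow(B, 2), Mul(427, z)))
Add(Add(P, D), Function('s')(y, -44)) = Add(Add(10371, Rational(1, 521094)), Add(Pow(Rational(-1, 46), 2), Mul(427, -44))) = Add(Rational(5404265875, 521094), Add(Rational(1, 2116), -18788)) = Add(Rational(5404265875, 521094), Rational(-39755407, 2116)) = Rational(-4640438731879, 551317452)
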